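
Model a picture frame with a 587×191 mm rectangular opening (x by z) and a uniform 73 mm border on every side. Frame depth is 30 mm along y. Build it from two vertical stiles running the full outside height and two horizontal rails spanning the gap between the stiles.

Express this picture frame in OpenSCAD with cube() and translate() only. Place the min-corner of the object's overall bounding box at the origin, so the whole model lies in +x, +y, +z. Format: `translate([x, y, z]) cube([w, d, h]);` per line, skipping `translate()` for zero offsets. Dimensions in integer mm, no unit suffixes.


cube([73, 30, 337]);
translate([660, 0, 0]) cube([73, 30, 337]);
translate([73, 0, 0]) cube([587, 30, 73]);
translate([73, 0, 264]) cube([587, 30, 73]);


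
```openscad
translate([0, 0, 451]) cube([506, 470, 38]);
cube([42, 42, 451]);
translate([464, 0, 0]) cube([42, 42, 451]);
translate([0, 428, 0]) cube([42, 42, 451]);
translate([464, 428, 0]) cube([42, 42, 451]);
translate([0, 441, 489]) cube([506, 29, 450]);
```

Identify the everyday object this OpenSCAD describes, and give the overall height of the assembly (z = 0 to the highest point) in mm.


A chair. The overall height is 939 mm.

A slab on four corner posts with a tall panel at the back — a chair. The seat slab sits at z = 451 with thickness 38, and the 450 mm backrest starts at the seat top, so the overall height is 451 + 38 + 450 = 939 mm.


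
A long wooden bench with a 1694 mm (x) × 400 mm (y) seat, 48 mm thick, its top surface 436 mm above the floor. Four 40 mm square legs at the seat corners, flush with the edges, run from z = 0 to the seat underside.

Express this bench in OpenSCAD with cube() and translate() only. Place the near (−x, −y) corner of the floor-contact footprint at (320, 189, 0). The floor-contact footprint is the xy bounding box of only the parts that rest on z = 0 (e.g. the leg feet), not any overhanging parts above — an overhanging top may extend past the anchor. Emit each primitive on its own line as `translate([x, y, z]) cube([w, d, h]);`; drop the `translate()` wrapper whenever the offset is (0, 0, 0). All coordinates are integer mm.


translate([320, 189, 388]) cube([1694, 400, 48]);
translate([320, 189, 0]) cube([40, 40, 388]);
translate([320, 549, 0]) cube([40, 40, 388]);
translate([1974, 189, 0]) cube([40, 40, 388]);
translate([1974, 549, 0]) cube([40, 40, 388]);


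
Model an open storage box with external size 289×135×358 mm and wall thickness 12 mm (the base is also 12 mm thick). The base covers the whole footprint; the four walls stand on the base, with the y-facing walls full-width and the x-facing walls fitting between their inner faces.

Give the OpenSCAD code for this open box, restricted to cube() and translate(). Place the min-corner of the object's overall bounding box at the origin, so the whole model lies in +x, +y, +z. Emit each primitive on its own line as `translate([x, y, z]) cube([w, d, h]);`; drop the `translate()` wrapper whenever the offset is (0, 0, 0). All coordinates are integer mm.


cube([289, 135, 12]);
translate([0, 0, 12]) cube([289, 12, 346]);
translate([0, 123, 12]) cube([289, 12, 346]);
translate([0, 12, 12]) cube([12, 111, 346]);
translate([277, 12, 12]) cube([12, 111, 346]);


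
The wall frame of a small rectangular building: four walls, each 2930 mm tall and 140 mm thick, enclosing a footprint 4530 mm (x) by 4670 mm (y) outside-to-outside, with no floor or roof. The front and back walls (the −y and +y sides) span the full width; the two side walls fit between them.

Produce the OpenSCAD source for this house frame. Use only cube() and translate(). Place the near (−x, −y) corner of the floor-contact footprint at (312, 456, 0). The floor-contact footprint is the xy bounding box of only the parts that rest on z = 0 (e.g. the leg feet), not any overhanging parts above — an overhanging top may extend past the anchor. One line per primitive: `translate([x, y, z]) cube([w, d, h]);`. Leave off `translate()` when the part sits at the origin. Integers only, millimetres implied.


translate([312, 456, 0]) cube([4530, 140, 2930]);
translate([312, 4986, 0]) cube([4530, 140, 2930]);
translate([312, 596, 0]) cube([140, 4390, 2930]);
translate([4702, 596, 0]) cube([140, 4390, 2930]);


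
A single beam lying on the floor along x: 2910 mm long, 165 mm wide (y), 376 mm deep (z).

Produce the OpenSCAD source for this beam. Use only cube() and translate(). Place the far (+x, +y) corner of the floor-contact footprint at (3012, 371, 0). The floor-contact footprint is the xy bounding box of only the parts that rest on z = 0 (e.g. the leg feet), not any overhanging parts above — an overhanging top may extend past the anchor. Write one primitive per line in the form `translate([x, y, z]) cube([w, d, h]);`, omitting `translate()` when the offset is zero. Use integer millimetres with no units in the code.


translate([102, 206, 0]) cube([2910, 165, 376]);


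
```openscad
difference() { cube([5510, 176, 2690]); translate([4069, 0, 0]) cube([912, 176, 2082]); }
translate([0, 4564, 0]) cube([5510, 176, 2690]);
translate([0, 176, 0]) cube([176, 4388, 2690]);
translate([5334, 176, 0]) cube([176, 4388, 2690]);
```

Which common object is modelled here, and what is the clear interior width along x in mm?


A single room. The interior width is 5158 mm.

Four walls enclosing a rectangle with a door in the front wall — a room. Outside width 5510 minus two 176 mm walls gives 5158 mm.


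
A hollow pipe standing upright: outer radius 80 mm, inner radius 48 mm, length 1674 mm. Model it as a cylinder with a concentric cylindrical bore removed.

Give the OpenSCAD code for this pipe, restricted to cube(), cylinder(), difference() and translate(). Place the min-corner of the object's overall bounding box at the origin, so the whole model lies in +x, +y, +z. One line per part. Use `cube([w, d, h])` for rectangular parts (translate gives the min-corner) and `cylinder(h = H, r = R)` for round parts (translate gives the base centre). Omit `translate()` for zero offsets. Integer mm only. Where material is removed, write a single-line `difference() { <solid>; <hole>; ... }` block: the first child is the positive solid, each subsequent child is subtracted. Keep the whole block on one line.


difference() { translate([80, 80, 0]) cylinder(h = 1674, r = 80); translate([80, 80, 0]) cylinder(h = 1674, r = 48); }


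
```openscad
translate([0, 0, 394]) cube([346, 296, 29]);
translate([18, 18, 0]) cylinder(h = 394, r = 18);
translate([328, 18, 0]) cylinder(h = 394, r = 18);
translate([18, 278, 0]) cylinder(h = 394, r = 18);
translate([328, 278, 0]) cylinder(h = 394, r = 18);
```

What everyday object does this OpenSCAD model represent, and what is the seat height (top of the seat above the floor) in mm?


A stool. The seat height is 423 mm.

A 346×296×29 slab at z = 394 on four corner cylinders — a stool. The seat top is 394 + 29 = 423 mm.


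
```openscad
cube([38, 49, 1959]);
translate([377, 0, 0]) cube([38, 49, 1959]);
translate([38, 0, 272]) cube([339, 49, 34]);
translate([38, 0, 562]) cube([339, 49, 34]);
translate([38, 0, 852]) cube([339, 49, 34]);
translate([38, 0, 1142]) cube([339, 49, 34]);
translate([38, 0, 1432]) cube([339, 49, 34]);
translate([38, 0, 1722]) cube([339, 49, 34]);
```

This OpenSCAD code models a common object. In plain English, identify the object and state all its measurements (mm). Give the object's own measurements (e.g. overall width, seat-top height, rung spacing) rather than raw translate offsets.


A straight ladder. Two 38×49 mm vertical rails, 1959 mm tall, stand 415 mm apart (outside-to-outside) with their front faces coplanar on the −y side. 6 rungs, each 49 mm deep and 34 mm tall, span between the inner faces of the rails, front faces flush with the rails. The lowest rung's underside is at z = 272 mm and rungs are spaced 290 mm apart (underside to underside).


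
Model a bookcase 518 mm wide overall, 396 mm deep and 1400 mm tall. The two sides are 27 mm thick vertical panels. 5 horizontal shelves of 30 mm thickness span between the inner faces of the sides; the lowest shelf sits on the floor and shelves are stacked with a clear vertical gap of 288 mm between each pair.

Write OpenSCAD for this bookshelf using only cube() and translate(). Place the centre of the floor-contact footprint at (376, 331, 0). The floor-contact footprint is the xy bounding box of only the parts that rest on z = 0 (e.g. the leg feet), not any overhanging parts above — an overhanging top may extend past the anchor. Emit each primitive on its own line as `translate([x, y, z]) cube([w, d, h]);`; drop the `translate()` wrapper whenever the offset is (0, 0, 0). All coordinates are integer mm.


translate([117, 133, 0]) cube([27, 396, 1400]);
translate([608, 133, 0]) cube([27, 396, 1400]);
translate([144, 133, 0]) cube([464, 396, 30]);
translate([144, 133, 318]) cube([464, 396, 30]);
translate([144, 133, 636]) cube([464, 396, 30]);
translate([144, 133, 954]) cube([464, 396, 30]);
translate([144, 133, 1272]) cube([464, 396, 30]);


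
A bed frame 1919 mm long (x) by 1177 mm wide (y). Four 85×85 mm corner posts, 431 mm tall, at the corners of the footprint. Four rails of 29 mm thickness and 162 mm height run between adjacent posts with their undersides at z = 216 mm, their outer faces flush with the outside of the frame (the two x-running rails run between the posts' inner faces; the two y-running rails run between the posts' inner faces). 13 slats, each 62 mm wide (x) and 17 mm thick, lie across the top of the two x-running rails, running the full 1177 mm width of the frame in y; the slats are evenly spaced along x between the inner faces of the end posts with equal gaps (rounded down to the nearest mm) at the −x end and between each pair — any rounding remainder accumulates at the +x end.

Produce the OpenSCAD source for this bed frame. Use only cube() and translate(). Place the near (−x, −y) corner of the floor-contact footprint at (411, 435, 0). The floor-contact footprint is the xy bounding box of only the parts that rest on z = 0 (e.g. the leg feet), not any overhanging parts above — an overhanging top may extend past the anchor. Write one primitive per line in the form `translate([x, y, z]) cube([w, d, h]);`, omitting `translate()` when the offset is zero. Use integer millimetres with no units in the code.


translate([411, 435, 0]) cube([85, 85, 431]);
translate([411, 1527, 0]) cube([85, 85, 431]);
translate([2245, 435, 0]) cube([85, 85, 431]);
translate([2245, 1527, 0]) cube([85, 85, 431]);
translate([496, 435, 216]) cube([1749, 29, 162]);
translate([496, 1583, 216]) cube([1749, 29, 162]);
translate([411, 520, 216]) cube([29, 1007, 162]);
translate([2301, 520, 216]) cube([29, 1007, 162]);
translate([563, 435, 378]) cube([62, 1177, 17]);
translate([692, 435, 378]) cube([62, 1177, 17]);
translate([821, 435, 378]) cube([62, 1177, 17]);
translate([950, 435, 378]) cube([62, 1177, 17]);
translate([1079, 435, 378]) cube([62, 1177, 17]);
translate([1208, 435, 378]) cube([62, 1177, 17]);
translate([1337, 435, 378]) cube([62, 1177, 17]);
translate([1466, 435, 378]) cube([62, 1177, 17]);
translate([1595, 435, 378]) cube([62, 1177, 17]);
translate([1724, 435, 378]) cube([62, 1177, 17]);
translate([1853, 435, 378]) cube([62, 1177, 17]);
translate([1982, 435, 378]) cube([62, 1177, 17]);
translate([2111, 435, 378]) cube([62, 1177, 17]);


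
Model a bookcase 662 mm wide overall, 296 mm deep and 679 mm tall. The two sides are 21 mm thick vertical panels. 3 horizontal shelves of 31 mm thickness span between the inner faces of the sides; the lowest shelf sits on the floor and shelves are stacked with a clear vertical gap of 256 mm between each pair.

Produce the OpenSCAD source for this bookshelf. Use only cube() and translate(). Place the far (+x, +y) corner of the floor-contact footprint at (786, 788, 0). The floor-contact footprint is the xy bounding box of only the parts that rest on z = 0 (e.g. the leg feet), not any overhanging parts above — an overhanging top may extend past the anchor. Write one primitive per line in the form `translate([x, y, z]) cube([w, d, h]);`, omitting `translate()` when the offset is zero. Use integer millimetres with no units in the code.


translate([124, 492, 0]) cube([21, 296, 679]);
translate([765, 492, 0]) cube([21, 296, 679]);
translate([145, 492, 0]) cube([620, 296, 31]);
translate([145, 492, 287]) cube([620, 296, 31]);
translate([145, 492, 574]) cube([620, 296, 31]);


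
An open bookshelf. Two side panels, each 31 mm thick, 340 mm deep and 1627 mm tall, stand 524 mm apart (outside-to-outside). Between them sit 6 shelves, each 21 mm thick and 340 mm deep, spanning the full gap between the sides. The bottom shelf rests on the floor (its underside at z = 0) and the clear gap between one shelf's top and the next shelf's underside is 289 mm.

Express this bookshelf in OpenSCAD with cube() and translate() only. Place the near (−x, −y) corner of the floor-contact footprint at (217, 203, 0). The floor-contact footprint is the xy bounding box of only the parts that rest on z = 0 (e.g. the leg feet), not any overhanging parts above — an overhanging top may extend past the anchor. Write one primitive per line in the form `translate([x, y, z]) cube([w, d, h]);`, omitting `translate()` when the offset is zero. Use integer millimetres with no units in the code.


translate([217, 203, 0]) cube([31, 340, 1627]);
translate([710, 203, 0]) cube([31, 340, 1627]);
translate([248, 203, 0]) cube([462, 340, 21]);
translate([248, 203, 310]) cube([462, 340, 21]);
translate([248, 203, 620]) cube([462, 340, 21]);
translate([248, 203, 930]) cube([462, 340, 21]);
translate([248, 203, 1240]) cube([462, 340, 21]);
translate([248, 203, 1550]) cube([462, 340, 21]);


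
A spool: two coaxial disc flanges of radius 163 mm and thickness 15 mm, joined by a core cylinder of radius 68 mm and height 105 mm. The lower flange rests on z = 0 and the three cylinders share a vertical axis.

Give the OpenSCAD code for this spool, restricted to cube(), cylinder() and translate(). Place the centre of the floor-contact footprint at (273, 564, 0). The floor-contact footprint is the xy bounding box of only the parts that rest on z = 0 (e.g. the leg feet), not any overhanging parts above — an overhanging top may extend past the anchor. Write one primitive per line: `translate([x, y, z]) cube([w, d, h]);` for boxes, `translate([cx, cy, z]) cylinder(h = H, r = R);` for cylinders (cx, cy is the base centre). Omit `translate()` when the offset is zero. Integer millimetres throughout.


translate([273, 564, 0]) cylinder(h = 15, r = 163);
translate([273, 564, 15]) cylinder(h = 105, r = 68);
translate([273, 564, 120]) cylinder(h = 15, r = 163);


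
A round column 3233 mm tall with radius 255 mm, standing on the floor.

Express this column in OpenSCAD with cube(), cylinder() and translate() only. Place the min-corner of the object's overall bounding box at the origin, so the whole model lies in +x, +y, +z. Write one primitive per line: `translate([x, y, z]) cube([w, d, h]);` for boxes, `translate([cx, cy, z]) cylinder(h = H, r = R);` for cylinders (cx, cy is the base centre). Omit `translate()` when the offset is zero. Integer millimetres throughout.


translate([255, 255, 0]) cylinder(h = 3233, r = 255);


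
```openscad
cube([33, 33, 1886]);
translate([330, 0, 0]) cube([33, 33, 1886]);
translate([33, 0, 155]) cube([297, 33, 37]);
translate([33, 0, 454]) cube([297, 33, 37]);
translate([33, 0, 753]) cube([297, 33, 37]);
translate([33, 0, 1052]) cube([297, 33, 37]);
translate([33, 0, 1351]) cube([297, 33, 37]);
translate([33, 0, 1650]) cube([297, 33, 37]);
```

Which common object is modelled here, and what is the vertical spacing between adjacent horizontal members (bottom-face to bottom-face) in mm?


A ladder. The rung spacing is 299 mm.

Two tall 33×33 posts with 6 short bars between them — a ladder. Adjacent rungs sit at z = 155 and z = 454, so the spacing is 454 − 155 = 299 mm.


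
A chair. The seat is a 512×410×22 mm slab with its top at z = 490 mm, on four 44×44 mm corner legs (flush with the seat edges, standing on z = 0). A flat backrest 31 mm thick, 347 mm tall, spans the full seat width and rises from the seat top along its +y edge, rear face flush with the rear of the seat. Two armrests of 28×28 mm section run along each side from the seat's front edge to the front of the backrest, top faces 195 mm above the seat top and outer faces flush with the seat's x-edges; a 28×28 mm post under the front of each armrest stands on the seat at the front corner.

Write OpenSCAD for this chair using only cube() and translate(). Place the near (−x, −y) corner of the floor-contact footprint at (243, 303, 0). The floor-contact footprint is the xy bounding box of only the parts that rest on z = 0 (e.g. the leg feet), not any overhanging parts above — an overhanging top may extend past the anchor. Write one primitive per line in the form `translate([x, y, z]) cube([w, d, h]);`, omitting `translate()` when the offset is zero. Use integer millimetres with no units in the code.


translate([243, 303, 468]) cube([512, 410, 22]);
translate([243, 303, 0]) cube([44, 44, 468]);
translate([711, 303, 0]) cube([44, 44, 468]);
translate([243, 669, 0]) cube([44, 44, 468]);
translate([711, 669, 0]) cube([44, 44, 468]);
translate([243, 682, 490]) cube([512, 31, 347]);
translate([243, 303, 657]) cube([28, 379, 28]);
translate([727, 303, 657]) cube([28, 379, 28]);
translate([243, 303, 490]) cube([28, 28, 167]);
translate([727, 303, 490]) cube([28, 28, 167]);


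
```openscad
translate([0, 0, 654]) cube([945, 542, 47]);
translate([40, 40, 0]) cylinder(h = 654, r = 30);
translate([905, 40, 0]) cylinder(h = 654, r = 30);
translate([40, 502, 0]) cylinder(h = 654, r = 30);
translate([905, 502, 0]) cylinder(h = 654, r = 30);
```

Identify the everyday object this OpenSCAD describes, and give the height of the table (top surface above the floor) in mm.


A table. The table height is 701 mm.

A 945×542×47 slab sits at z = 654 on four Ø60 mm round legs — a table. The top surface is at 654 + 47 = 701 mm.


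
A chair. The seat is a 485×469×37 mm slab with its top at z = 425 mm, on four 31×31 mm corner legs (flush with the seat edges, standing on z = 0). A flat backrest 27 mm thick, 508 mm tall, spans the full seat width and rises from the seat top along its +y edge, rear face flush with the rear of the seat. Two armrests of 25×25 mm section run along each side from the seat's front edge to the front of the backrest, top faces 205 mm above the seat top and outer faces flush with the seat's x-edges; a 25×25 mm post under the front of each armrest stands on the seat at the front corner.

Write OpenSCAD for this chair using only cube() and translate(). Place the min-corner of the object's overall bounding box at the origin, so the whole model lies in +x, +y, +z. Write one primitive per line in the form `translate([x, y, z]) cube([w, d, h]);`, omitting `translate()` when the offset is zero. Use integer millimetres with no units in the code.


translate([0, 0, 388]) cube([485, 469, 37]);
cube([31, 31, 388]);
translate([454, 0, 0]) cube([31, 31, 388]);
translate([0, 438, 0]) cube([31, 31, 388]);
translate([454, 438, 0]) cube([31, 31, 388]);
translate([0, 442, 425]) cube([485, 27, 508]);
translate([0, 0, 605]) cube([25, 442, 25]);
translate([460, 0, 605]) cube([25, 442, 25]);
translate([0, 0, 425]) cube([25, 25, 180]);
translate([460, 0, 425]) cube([25, 25, 180]);


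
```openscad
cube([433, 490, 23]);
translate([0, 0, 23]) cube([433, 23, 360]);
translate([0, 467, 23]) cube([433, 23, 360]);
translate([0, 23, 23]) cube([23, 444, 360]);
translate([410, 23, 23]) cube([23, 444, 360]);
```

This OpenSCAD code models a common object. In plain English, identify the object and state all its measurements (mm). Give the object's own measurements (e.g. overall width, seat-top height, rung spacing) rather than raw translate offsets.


An open-topped rectangular box: outside dimensions 433×490×383 mm, with a uniform wall and base thickness of 23 mm. The base is a full 433×490 slab on the floor; four walls sit on top of the base. The front and back walls (the −y and +y sides) span the full width; the two side walls fit between them.


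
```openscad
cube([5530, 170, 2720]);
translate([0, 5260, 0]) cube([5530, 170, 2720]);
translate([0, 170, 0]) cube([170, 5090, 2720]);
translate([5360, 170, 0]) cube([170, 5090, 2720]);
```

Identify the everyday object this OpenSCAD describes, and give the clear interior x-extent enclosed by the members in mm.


A house (or room) frame. The interior width is 5190 mm.

Four 2720 mm walls enclosing a rectangle with no floor or roof — a room or house frame. Outside width is 5530 mm and wall thickness is 170 mm, so the interior width is 5530 − 2 × 170 = 5190 mm.


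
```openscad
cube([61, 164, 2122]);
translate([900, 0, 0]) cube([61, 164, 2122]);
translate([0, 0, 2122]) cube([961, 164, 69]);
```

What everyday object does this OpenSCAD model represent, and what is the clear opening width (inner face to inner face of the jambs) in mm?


A door frame. The clear opening width is 839 mm.

Two 2122 mm tall posts with a header on top — a door frame. The left jamb is 61 mm wide at x = 0; the right jamb starts at x = 900. The clear opening is 900 − 61 = 839 mm.


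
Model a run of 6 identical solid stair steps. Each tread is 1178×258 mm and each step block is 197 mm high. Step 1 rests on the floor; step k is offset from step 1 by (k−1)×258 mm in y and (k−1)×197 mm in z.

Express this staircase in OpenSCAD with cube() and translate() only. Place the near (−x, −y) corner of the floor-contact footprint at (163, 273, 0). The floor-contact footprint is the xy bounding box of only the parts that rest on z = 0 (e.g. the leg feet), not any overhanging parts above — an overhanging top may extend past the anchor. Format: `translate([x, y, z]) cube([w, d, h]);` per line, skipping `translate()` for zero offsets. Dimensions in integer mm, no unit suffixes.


translate([163, 273, 0]) cube([1178, 258, 197]);
translate([163, 531, 197]) cube([1178, 258, 197]);
translate([163, 789, 394]) cube([1178, 258, 197]);
translate([163, 1047, 591]) cube([1178, 258, 197]);
translate([163, 1305, 788]) cube([1178, 258, 197]);
translate([163, 1563, 985]) cube([1178, 258, 197]);


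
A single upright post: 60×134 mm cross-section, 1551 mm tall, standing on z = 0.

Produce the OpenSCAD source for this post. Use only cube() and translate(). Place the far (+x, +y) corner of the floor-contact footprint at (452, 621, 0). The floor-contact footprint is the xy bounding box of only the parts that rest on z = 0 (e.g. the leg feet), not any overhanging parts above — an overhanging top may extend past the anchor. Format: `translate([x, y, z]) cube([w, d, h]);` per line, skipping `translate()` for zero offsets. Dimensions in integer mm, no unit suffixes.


translate([392, 487, 0]) cube([60, 134, 1551]);


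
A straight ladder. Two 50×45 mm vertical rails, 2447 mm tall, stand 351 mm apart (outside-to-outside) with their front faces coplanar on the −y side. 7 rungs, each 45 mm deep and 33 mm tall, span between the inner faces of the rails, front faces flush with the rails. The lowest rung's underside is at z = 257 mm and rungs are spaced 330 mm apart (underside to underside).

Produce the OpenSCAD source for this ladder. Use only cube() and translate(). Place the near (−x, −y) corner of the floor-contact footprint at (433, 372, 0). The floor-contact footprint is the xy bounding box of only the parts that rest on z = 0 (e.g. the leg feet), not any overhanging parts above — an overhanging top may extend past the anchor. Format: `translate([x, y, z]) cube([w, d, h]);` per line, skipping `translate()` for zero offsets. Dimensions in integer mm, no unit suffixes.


translate([433, 372, 0]) cube([50, 45, 2447]);
translate([734, 372, 0]) cube([50, 45, 2447]);
translate([483, 372, 257]) cube([251, 45, 33]);
translate([483, 372, 587]) cube([251, 45, 33]);
translate([483, 372, 917]) cube([251, 45, 33]);
translate([483, 372, 1247]) cube([251, 45, 33]);
translate([483, 372, 1577]) cube([251, 45, 33]);
translate([483, 372, 1907]) cube([251, 45, 33]);
translate([483, 372, 2237]) cube([251, 45, 33]);


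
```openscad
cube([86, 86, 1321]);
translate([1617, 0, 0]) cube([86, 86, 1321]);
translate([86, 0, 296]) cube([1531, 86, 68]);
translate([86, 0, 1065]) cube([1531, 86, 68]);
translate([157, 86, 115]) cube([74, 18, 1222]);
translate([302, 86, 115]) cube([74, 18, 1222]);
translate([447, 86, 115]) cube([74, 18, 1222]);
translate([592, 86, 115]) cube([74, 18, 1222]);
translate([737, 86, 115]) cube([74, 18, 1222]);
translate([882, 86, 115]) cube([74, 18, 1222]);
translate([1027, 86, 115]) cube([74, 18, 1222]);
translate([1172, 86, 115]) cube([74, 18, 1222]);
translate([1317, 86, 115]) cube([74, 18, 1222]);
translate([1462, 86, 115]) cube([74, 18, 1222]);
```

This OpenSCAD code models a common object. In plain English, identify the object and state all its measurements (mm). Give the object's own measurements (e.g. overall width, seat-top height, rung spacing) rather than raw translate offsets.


A fence section. Two 86×86 mm posts, 1321 mm tall, stand on the floor with a clear span of 1531 mm between their inner faces. Two horizontal rails of 86×68 mm section span the gap between the posts with their undersides at z = 296 mm and z = 1065 mm, flush with the posts' −y face. 10 pickets, each 74 mm wide, 18 mm thick and 1222 mm tall, are fixed to the +y face of the rails with their bottoms at z = 115 mm, spaced across the span with a 71 mm gap after the −x post and between neighbouring pickets, with 81 mm left before the +x post.


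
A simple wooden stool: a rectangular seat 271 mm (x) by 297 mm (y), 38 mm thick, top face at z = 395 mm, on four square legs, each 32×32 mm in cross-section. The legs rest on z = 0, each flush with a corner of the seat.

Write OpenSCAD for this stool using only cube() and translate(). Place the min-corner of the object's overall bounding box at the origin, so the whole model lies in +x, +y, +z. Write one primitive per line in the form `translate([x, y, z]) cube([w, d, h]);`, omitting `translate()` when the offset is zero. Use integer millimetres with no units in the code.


// leg_h = 395 - 38 = 357
translate([0, 0, 357]) cube([271, 297, 38]);
cube([32, 32, 357]);
translate([239, 0, 0]) cube([32, 32, 357]);
translate([0, 265, 0]) cube([32, 32, 357]);
translate([239, 265, 0]) cube([32, 32, 357]);


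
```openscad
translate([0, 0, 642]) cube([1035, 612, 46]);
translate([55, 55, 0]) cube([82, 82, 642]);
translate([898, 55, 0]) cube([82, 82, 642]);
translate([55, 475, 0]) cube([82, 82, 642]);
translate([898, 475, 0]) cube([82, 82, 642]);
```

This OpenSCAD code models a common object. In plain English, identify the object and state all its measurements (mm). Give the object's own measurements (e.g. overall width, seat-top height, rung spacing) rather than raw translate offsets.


A rectangular dining table. The top is 1035×612×46 mm with its upper surface at z = 688 mm. It stands on four 82×82 mm square legs, each inset 55 mm from the nearest pair of top edges, running from the floor to the underside of the top.


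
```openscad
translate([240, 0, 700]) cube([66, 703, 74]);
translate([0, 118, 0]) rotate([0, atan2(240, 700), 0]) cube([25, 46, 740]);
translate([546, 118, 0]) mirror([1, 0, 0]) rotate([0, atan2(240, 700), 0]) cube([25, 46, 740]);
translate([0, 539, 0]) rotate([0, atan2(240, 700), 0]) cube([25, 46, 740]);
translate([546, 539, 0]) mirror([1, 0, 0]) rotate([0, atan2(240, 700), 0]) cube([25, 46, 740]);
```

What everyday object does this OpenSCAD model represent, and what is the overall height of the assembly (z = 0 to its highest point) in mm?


A sawhorse. The overall height is 774 mm.

A beam across two mirrored pairs of raked legs — a sawhorse. The beam's underside is at z = 700 (matching the legs' vertical rise in atan2(240, 700)) and the beam is 74 mm tall, so its top is at 700 + 74 = 774 mm. The raked legs top out at the beam's underside, so that is the highest point.


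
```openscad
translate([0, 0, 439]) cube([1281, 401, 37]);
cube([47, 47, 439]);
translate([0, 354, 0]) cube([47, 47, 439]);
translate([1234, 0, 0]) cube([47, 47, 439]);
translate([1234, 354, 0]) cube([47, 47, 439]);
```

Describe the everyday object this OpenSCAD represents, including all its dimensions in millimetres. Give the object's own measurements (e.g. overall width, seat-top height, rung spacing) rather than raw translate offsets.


A long wooden bench with a 1281 mm (x) × 401 mm (y) seat, 37 mm thick, its top surface 476 mm above the floor. Four 47 mm square legs at the seat corners, flush with the edges, run from z = 0 to the seat underside.


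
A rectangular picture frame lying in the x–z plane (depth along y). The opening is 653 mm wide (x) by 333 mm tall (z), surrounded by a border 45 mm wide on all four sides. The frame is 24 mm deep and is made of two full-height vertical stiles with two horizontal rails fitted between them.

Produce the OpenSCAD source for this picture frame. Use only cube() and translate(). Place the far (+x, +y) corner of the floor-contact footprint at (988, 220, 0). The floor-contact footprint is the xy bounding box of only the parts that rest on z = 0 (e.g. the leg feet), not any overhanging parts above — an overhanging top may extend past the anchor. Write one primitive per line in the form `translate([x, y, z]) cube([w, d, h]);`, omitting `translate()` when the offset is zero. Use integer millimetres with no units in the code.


translate([245, 196, 0]) cube([45, 24, 423]);
translate([943, 196, 0]) cube([45, 24, 423]);
translate([290, 196, 0]) cube([653, 24, 45]);
translate([290, 196, 378]) cube([653, 24, 45]);


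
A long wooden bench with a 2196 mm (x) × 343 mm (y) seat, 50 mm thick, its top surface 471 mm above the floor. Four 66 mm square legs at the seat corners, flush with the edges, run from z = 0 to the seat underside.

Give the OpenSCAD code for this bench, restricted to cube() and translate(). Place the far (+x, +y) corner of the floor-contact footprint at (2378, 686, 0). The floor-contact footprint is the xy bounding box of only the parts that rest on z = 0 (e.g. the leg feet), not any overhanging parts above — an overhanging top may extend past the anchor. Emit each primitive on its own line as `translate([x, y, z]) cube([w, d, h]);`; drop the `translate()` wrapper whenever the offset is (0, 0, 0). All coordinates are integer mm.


translate([182, 343, 421]) cube([2196, 343, 50]);
translate([182, 343, 0]) cube([66, 66, 421]);
translate([182, 620, 0]) cube([66, 66, 421]);
translate([2312, 343, 0]) cube([66, 66, 421]);
translate([2312, 620, 0]) cube([66, 66, 421]);


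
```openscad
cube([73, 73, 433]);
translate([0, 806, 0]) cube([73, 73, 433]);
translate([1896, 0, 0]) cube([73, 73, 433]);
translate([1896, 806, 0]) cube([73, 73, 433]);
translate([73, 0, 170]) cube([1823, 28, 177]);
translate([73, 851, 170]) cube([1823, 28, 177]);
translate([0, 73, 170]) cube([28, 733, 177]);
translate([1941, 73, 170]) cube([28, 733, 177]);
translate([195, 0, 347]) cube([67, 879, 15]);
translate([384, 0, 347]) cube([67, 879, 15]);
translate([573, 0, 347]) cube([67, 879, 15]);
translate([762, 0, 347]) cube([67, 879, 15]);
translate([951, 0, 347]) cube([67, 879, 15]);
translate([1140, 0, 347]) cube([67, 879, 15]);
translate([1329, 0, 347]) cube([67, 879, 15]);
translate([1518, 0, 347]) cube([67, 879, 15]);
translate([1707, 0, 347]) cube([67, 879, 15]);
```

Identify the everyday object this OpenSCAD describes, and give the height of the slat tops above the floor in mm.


A bed frame. The slat-top height is 362 mm.

Four posts, four rails, and a row of slats — a bed frame. Slats sit on the rails at z = 170 + 177 = 347; with slat thickness 15, the top is 362 mm.


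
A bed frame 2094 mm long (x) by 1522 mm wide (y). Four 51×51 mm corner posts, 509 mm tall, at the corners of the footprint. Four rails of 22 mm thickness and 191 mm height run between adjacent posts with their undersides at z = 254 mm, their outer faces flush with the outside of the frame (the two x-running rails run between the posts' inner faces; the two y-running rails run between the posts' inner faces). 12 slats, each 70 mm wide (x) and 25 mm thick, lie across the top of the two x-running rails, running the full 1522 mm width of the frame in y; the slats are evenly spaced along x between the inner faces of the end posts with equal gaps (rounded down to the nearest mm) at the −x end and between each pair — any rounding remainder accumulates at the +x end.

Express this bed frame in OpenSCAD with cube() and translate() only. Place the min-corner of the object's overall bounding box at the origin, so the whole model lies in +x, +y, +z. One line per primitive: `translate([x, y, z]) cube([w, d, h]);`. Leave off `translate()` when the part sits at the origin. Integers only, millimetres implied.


cube([51, 51, 509]);
translate([0, 1471, 0]) cube([51, 51, 509]);
translate([2043, 0, 0]) cube([51, 51, 509]);
translate([2043, 1471, 0]) cube([51, 51, 509]);
translate([51, 0, 254]) cube([1992, 22, 191]);
translate([51, 1500, 254]) cube([1992, 22, 191]);
translate([0, 51, 254]) cube([22, 1420, 191]);
translate([2072, 51, 254]) cube([22, 1420, 191]);
translate([139, 0, 445]) cube([70, 1522, 25]);
translate([297, 0, 445]) cube([70, 1522, 25]);
translate([455, 0, 445]) cube([70, 1522, 25]);
translate([613, 0, 445]) cube([70, 1522, 25]);
translate([771, 0, 445]) cube([70, 1522, 25]);
translate([929, 0, 445]) cube([70, 1522, 25]);
translate([1087, 0, 445]) cube([70, 1522, 25]);
translate([1245, 0, 445]) cube([70, 1522, 25]);
translate([1403, 0, 445]) cube([70, 1522, 25]);
translate([1561, 0, 445]) cube([70, 1522, 25]);
translate([1719, 0, 445]) cube([70, 1522, 25]);
translate([1877, 0, 445]) cube([70, 1522, 25]);


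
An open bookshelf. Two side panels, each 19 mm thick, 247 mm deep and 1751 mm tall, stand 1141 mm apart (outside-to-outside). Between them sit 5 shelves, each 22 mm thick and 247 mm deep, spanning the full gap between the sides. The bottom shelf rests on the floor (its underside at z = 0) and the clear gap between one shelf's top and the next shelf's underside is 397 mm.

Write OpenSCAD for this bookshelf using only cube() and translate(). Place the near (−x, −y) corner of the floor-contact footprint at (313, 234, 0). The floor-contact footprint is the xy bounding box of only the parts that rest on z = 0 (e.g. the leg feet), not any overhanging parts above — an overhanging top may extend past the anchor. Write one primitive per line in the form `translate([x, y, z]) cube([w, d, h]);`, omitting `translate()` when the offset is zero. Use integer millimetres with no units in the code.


translate([313, 234, 0]) cube([19, 247, 1751]);
translate([1435, 234, 0]) cube([19, 247, 1751]);
translate([332, 234, 0]) cube([1103, 247, 22]);
translate([332, 234, 419]) cube([1103, 247, 22]);
translate([332, 234, 838]) cube([1103, 247, 22]);
translate([332, 234, 1257]) cube([1103, 247, 22]);
translate([332, 234, 1676]) cube([1103, 247, 22]);


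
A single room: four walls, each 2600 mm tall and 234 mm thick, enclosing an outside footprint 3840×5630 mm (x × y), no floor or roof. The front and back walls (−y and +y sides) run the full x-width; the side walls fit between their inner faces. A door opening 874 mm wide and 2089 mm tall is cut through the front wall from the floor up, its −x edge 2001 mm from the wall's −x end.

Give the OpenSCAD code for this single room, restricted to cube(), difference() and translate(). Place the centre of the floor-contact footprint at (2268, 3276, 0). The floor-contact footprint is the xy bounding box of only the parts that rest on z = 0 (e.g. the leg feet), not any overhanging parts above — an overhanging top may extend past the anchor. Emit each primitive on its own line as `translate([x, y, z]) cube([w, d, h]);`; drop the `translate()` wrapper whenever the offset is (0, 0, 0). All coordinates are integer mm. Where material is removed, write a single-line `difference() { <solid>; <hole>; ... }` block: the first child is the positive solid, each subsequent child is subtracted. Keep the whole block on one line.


difference() { translate([348, 461, 0]) cube([3840, 234, 2600]); translate([2349, 461, 0]) cube([874, 234, 2089]); }
translate([348, 5857, 0]) cube([3840, 234, 2600]);
translate([348, 695, 0]) cube([234, 5162, 2600]);
translate([3954, 695, 0]) cube([234, 5162, 2600]);


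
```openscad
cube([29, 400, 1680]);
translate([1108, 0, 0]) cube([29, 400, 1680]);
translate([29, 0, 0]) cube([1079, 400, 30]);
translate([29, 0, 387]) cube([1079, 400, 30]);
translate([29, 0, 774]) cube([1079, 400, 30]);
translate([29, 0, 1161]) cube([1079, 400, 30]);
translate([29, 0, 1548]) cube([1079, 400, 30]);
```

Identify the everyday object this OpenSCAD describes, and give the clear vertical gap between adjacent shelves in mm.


A bookshelf. The clear shelf gap is 357 mm.

Two tall side panels with 5 horizontal boards between them — a bookshelf. The first two shelf undersides are at z = 0 and z = 387; with shelf thickness 30, the clear gap is 387 − 0 − 30 = 357 mm.


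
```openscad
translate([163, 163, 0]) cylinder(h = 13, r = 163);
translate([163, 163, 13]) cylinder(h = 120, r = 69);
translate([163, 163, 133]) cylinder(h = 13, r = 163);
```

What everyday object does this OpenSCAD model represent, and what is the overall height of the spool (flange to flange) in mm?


A spool. The overall height is 146 mm.

Three coaxial cylinders, large–small–large — a spool. Two 13 mm flanges and a 120 mm core give 13 + 120 + 13 = 146 mm.


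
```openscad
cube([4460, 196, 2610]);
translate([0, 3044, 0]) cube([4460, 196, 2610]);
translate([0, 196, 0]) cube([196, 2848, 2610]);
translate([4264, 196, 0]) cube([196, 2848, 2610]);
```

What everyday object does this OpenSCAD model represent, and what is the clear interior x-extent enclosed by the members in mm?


A house (or room) frame. The interior width is 4068 mm.

Four 2610 mm walls enclosing a rectangle with no floor or roof — a room or house frame. Outside width is 4460 mm and wall thickness is 196 mm, so the interior width is 4460 − 2 × 196 = 4068 mm.


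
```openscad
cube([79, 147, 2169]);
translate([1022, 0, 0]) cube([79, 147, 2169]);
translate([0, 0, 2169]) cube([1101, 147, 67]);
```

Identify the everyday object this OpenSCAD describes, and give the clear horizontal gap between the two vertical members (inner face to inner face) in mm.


A door frame. The clear opening width is 943 mm.

Two 2169 mm tall posts with a header on top — a door frame. The left jamb is 79 mm wide at x = 0; the right jamb starts at x = 1022. The clear opening is 1022 − 79 = 943 mm.


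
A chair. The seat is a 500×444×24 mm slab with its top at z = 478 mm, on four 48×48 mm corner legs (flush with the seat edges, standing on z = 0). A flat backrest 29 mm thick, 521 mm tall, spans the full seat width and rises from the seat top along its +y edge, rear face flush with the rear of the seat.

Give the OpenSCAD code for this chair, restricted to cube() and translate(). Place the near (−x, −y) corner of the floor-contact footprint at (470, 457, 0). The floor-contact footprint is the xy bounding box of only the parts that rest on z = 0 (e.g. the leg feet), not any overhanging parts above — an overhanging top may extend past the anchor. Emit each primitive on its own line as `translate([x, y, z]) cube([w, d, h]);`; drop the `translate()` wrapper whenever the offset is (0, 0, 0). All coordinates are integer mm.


translate([470, 457, 454]) cube([500, 444, 24]);
translate([470, 457, 0]) cube([48, 48, 454]);
translate([922, 457, 0]) cube([48, 48, 454]);
translate([470, 853, 0]) cube([48, 48, 454]);
translate([922, 853, 0]) cube([48, 48, 454]);
translate([470, 872, 478]) cube([500, 29, 521]);


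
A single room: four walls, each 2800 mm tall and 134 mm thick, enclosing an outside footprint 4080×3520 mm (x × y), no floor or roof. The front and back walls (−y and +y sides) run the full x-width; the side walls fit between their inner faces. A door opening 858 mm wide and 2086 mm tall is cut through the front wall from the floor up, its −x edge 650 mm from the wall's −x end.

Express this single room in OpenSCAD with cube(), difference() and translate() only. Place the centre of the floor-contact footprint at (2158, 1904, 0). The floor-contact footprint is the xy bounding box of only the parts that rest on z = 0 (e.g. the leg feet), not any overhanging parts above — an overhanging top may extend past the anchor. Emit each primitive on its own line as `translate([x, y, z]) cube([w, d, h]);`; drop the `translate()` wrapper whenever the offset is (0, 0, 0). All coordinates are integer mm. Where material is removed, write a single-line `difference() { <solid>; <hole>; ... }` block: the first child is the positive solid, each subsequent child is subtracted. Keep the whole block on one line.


difference() { translate([118, 144, 0]) cube([4080, 134, 2800]); translate([768, 144, 0]) cube([858, 134, 2086]); }
translate([118, 3530, 0]) cube([4080, 134, 2800]);
translate([118, 278, 0]) cube([134, 3252, 2800]);
translate([4064, 278, 0]) cube([134, 3252, 2800]);
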